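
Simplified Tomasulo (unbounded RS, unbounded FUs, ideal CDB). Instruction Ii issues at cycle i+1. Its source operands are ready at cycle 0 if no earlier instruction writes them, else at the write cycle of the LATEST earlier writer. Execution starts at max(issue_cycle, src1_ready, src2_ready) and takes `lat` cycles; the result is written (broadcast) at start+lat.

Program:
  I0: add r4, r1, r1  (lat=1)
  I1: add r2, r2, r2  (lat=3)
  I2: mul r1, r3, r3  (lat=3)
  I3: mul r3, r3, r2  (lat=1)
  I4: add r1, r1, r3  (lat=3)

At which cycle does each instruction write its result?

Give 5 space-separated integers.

I0 add r4: issue@1 deps=(None,None) exec_start@1 write@2
I1 add r2: issue@2 deps=(None,None) exec_start@2 write@5
I2 mul r1: issue@3 deps=(None,None) exec_start@3 write@6
I3 mul r3: issue@4 deps=(None,1) exec_start@5 write@6
I4 add r1: issue@5 deps=(2,3) exec_start@6 write@9

Answer: 2 5 6 6 9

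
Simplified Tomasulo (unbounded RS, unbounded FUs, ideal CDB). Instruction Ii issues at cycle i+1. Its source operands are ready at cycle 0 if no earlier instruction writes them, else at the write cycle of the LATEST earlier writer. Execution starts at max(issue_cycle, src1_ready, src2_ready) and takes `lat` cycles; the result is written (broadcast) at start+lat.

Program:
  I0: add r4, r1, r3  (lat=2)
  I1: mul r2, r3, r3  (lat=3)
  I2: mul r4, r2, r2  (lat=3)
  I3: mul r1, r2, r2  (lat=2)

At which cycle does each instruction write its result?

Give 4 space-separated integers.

Answer: 3 5 8 7

Derivation:
I0 add r4: issue@1 deps=(None,None) exec_start@1 write@3
I1 mul r2: issue@2 deps=(None,None) exec_start@2 write@5
I2 mul r4: issue@3 deps=(1,1) exec_start@5 write@8
I3 mul r1: issue@4 deps=(1,1) exec_start@5 write@7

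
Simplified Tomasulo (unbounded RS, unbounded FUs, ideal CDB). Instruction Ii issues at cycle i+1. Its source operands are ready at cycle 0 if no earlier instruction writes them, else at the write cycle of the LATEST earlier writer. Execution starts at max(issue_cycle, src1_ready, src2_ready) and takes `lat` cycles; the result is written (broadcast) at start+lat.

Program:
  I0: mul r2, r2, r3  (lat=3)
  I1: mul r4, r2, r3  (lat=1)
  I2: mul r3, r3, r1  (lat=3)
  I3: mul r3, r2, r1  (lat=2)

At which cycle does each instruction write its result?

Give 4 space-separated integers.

I0 mul r2: issue@1 deps=(None,None) exec_start@1 write@4
I1 mul r4: issue@2 deps=(0,None) exec_start@4 write@5
I2 mul r3: issue@3 deps=(None,None) exec_start@3 write@6
I3 mul r3: issue@4 deps=(0,None) exec_start@4 write@6

Answer: 4 5 6 6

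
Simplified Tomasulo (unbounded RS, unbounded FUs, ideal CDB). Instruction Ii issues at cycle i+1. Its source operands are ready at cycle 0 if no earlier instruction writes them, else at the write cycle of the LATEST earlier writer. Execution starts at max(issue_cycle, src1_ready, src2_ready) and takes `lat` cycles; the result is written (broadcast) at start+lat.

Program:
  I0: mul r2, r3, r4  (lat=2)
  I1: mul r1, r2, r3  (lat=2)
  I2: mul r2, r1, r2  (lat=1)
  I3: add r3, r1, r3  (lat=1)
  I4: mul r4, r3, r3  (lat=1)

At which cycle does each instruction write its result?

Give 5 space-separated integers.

Answer: 3 5 6 6 7

Derivation:
I0 mul r2: issue@1 deps=(None,None) exec_start@1 write@3
I1 mul r1: issue@2 deps=(0,None) exec_start@3 write@5
I2 mul r2: issue@3 deps=(1,0) exec_start@5 write@6
I3 add r3: issue@4 deps=(1,None) exec_start@5 write@6
I4 mul r4: issue@5 deps=(3,3) exec_start@6 write@7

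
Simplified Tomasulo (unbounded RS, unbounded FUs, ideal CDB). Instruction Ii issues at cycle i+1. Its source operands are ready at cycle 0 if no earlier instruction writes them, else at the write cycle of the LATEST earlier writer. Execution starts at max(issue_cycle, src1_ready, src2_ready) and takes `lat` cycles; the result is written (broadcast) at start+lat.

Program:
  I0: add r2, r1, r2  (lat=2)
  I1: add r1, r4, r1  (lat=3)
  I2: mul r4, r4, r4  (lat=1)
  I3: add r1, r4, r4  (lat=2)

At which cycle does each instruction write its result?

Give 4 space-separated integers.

I0 add r2: issue@1 deps=(None,None) exec_start@1 write@3
I1 add r1: issue@2 deps=(None,None) exec_start@2 write@5
I2 mul r4: issue@3 deps=(None,None) exec_start@3 write@4
I3 add r1: issue@4 deps=(2,2) exec_start@4 write@6

Answer: 3 5 4 6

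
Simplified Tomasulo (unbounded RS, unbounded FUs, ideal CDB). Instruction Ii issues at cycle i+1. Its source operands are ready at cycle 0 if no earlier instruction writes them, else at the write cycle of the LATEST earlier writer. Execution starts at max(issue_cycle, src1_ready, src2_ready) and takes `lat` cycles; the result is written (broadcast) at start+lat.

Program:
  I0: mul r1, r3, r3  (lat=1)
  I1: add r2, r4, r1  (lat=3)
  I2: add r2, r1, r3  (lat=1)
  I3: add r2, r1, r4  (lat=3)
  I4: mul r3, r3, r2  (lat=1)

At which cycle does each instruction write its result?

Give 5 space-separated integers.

I0 mul r1: issue@1 deps=(None,None) exec_start@1 write@2
I1 add r2: issue@2 deps=(None,0) exec_start@2 write@5
I2 add r2: issue@3 deps=(0,None) exec_start@3 write@4
I3 add r2: issue@4 deps=(0,None) exec_start@4 write@7
I4 mul r3: issue@5 deps=(None,3) exec_start@7 write@8

Answer: 2 5 4 7 8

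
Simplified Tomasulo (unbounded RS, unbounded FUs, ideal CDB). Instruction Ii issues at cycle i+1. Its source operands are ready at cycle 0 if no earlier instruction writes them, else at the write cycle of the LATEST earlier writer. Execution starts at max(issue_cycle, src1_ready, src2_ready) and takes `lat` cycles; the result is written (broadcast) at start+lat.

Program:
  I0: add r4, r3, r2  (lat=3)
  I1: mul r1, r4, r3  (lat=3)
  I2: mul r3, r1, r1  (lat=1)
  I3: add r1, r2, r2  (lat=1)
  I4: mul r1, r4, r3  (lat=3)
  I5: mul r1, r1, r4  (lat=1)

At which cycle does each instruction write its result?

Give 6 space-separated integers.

Answer: 4 7 8 5 11 12

Derivation:
I0 add r4: issue@1 deps=(None,None) exec_start@1 write@4
I1 mul r1: issue@2 deps=(0,None) exec_start@4 write@7
I2 mul r3: issue@3 deps=(1,1) exec_start@7 write@8
I3 add r1: issue@4 deps=(None,None) exec_start@4 write@5
I4 mul r1: issue@5 deps=(0,2) exec_start@8 write@11
I5 mul r1: issue@6 deps=(4,0) exec_start@11 write@12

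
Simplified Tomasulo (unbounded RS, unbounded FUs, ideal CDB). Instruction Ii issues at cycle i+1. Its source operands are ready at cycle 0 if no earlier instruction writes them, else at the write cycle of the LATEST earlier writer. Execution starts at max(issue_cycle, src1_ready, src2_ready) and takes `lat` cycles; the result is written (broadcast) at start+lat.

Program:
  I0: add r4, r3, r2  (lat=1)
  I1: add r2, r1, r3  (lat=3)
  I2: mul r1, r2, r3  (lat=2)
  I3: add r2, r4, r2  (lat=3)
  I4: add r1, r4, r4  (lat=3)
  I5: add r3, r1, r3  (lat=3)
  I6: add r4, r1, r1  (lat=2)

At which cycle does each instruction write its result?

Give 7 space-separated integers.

Answer: 2 5 7 8 8 11 10

Derivation:
I0 add r4: issue@1 deps=(None,None) exec_start@1 write@2
I1 add r2: issue@2 deps=(None,None) exec_start@2 write@5
I2 mul r1: issue@3 deps=(1,None) exec_start@5 write@7
I3 add r2: issue@4 deps=(0,1) exec_start@5 write@8
I4 add r1: issue@5 deps=(0,0) exec_start@5 write@8
I5 add r3: issue@6 deps=(4,None) exec_start@8 write@11
I6 add r4: issue@7 deps=(4,4) exec_start@8 write@10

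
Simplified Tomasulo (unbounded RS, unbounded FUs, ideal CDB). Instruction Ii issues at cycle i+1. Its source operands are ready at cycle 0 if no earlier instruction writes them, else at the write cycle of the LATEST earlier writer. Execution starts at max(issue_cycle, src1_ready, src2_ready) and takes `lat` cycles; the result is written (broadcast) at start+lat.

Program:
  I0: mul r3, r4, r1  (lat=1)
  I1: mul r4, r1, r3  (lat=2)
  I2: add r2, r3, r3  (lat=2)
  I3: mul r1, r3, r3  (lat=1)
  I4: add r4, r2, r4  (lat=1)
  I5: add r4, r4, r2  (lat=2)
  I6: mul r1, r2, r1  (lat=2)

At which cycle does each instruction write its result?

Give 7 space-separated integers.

Answer: 2 4 5 5 6 8 9

Derivation:
I0 mul r3: issue@1 deps=(None,None) exec_start@1 write@2
I1 mul r4: issue@2 deps=(None,0) exec_start@2 write@4
I2 add r2: issue@3 deps=(0,0) exec_start@3 write@5
I3 mul r1: issue@4 deps=(0,0) exec_start@4 write@5
I4 add r4: issue@5 deps=(2,1) exec_start@5 write@6
I5 add r4: issue@6 deps=(4,2) exec_start@6 write@8
I6 mul r1: issue@7 deps=(2,3) exec_start@7 write@9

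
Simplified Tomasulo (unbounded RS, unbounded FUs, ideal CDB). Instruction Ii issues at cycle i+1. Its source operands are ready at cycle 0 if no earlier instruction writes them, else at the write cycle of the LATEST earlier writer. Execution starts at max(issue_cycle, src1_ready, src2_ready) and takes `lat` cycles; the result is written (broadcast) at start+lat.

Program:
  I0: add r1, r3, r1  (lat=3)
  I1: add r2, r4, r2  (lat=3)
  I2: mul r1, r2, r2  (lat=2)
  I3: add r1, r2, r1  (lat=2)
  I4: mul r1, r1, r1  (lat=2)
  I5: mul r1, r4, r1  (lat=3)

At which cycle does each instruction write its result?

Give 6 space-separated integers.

I0 add r1: issue@1 deps=(None,None) exec_start@1 write@4
I1 add r2: issue@2 deps=(None,None) exec_start@2 write@5
I2 mul r1: issue@3 deps=(1,1) exec_start@5 write@7
I3 add r1: issue@4 deps=(1,2) exec_start@7 write@9
I4 mul r1: issue@5 deps=(3,3) exec_start@9 write@11
I5 mul r1: issue@6 deps=(None,4) exec_start@11 write@14

Answer: 4 5 7 9 11 14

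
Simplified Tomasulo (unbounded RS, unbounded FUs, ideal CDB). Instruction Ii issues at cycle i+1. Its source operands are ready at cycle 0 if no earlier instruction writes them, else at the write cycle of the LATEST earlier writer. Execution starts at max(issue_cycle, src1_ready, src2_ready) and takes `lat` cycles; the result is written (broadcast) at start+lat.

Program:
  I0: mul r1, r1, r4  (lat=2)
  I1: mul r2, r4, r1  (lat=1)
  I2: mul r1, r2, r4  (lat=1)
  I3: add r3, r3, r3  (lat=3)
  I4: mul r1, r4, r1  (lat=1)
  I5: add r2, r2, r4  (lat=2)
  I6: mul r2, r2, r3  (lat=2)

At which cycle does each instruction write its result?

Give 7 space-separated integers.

Answer: 3 4 5 7 6 8 10

Derivation:
I0 mul r1: issue@1 deps=(None,None) exec_start@1 write@3
I1 mul r2: issue@2 deps=(None,0) exec_start@3 write@4
I2 mul r1: issue@3 deps=(1,None) exec_start@4 write@5
I3 add r3: issue@4 deps=(None,None) exec_start@4 write@7
I4 mul r1: issue@5 deps=(None,2) exec_start@5 write@6
I5 add r2: issue@6 deps=(1,None) exec_start@6 write@8
I6 mul r2: issue@7 deps=(5,3) exec_start@8 write@10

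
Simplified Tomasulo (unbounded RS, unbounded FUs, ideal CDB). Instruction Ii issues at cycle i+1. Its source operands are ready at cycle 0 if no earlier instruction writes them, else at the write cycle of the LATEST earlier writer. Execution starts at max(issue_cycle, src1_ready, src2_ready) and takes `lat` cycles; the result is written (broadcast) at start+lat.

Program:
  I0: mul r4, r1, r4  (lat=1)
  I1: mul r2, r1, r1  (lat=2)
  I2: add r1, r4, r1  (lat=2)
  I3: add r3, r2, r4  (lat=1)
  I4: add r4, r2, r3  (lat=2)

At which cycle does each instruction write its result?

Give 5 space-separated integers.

I0 mul r4: issue@1 deps=(None,None) exec_start@1 write@2
I1 mul r2: issue@2 deps=(None,None) exec_start@2 write@4
I2 add r1: issue@3 deps=(0,None) exec_start@3 write@5
I3 add r3: issue@4 deps=(1,0) exec_start@4 write@5
I4 add r4: issue@5 deps=(1,3) exec_start@5 write@7

Answer: 2 4 5 5 7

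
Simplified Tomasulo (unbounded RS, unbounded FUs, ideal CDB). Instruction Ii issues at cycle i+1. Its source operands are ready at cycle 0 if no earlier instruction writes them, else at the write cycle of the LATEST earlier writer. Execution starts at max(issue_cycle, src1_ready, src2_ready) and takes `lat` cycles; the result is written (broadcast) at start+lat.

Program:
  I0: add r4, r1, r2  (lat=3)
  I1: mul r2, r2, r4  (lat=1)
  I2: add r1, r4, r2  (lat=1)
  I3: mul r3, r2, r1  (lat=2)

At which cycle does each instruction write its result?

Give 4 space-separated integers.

Answer: 4 5 6 8

Derivation:
I0 add r4: issue@1 deps=(None,None) exec_start@1 write@4
I1 mul r2: issue@2 deps=(None,0) exec_start@4 write@5
I2 add r1: issue@3 deps=(0,1) exec_start@5 write@6
I3 mul r3: issue@4 deps=(1,2) exec_start@6 write@8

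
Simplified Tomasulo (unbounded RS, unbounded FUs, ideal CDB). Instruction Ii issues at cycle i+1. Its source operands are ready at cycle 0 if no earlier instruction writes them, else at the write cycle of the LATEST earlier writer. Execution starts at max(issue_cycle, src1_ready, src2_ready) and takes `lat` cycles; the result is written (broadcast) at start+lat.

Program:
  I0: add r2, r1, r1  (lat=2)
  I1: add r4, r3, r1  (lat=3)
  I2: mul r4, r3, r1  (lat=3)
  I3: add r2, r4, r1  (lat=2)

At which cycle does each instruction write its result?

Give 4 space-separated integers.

Answer: 3 5 6 8

Derivation:
I0 add r2: issue@1 deps=(None,None) exec_start@1 write@3
I1 add r4: issue@2 deps=(None,None) exec_start@2 write@5
I2 mul r4: issue@3 deps=(None,None) exec_start@3 write@6
I3 add r2: issue@4 deps=(2,None) exec_start@6 write@8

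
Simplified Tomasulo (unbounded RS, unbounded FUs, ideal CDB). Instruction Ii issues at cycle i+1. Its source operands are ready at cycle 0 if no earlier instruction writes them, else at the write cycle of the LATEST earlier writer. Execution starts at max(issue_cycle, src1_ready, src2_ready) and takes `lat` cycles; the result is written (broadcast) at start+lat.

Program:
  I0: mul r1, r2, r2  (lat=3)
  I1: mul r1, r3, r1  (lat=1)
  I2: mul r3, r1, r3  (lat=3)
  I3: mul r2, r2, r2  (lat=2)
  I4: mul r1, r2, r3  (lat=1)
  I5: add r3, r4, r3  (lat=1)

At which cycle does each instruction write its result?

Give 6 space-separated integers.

Answer: 4 5 8 6 9 9

Derivation:
I0 mul r1: issue@1 deps=(None,None) exec_start@1 write@4
I1 mul r1: issue@2 deps=(None,0) exec_start@4 write@5
I2 mul r3: issue@3 deps=(1,None) exec_start@5 write@8
I3 mul r2: issue@4 deps=(None,None) exec_start@4 write@6
I4 mul r1: issue@5 deps=(3,2) exec_start@8 write@9
I5 add r3: issue@6 deps=(None,2) exec_start@8 write@9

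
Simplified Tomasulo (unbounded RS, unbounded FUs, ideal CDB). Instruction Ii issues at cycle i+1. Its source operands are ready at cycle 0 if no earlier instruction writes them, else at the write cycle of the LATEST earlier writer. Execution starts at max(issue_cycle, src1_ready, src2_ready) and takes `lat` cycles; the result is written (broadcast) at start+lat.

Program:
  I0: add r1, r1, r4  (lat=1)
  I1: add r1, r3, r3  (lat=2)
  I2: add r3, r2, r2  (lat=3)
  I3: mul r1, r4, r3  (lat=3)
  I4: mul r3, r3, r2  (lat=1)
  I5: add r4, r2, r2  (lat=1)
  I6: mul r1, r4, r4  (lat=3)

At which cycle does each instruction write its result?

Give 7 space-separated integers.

I0 add r1: issue@1 deps=(None,None) exec_start@1 write@2
I1 add r1: issue@2 deps=(None,None) exec_start@2 write@4
I2 add r3: issue@3 deps=(None,None) exec_start@3 write@6
I3 mul r1: issue@4 deps=(None,2) exec_start@6 write@9
I4 mul r3: issue@5 deps=(2,None) exec_start@6 write@7
I5 add r4: issue@6 deps=(None,None) exec_start@6 write@7
I6 mul r1: issue@7 deps=(5,5) exec_start@7 write@10

Answer: 2 4 6 9 7 7 10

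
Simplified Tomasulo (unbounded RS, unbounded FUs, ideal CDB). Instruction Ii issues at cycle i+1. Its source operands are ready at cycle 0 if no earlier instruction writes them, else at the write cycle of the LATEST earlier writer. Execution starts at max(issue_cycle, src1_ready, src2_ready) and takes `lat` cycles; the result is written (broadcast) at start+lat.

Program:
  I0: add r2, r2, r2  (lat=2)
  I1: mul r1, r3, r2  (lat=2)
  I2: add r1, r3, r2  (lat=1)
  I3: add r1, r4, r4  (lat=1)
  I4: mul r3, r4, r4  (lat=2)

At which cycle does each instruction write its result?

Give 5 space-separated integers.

Answer: 3 5 4 5 7

Derivation:
I0 add r2: issue@1 deps=(None,None) exec_start@1 write@3
I1 mul r1: issue@2 deps=(None,0) exec_start@3 write@5
I2 add r1: issue@3 deps=(None,0) exec_start@3 write@4
I3 add r1: issue@4 deps=(None,None) exec_start@4 write@5
I4 mul r3: issue@5 deps=(None,None) exec_start@5 write@7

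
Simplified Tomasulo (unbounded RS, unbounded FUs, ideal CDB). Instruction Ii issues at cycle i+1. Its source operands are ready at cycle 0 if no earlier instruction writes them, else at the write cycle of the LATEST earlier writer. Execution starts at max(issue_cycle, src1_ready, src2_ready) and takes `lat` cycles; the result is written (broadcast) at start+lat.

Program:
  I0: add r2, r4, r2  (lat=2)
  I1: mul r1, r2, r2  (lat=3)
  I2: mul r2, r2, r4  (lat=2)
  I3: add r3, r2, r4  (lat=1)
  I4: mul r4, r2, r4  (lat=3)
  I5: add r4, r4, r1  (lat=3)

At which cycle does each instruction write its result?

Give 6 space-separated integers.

I0 add r2: issue@1 deps=(None,None) exec_start@1 write@3
I1 mul r1: issue@2 deps=(0,0) exec_start@3 write@6
I2 mul r2: issue@3 deps=(0,None) exec_start@3 write@5
I3 add r3: issue@4 deps=(2,None) exec_start@5 write@6
I4 mul r4: issue@5 deps=(2,None) exec_start@5 write@8
I5 add r4: issue@6 deps=(4,1) exec_start@8 write@11

Answer: 3 6 5 6 8 11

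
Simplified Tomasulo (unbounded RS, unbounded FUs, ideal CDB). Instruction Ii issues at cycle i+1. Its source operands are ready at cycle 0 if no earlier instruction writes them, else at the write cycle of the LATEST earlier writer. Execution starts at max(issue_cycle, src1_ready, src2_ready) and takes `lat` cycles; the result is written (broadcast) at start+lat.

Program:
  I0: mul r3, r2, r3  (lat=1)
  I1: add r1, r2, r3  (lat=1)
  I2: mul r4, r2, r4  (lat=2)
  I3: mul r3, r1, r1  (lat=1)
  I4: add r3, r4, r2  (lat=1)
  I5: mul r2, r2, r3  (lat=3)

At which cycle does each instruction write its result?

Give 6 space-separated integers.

Answer: 2 3 5 5 6 9

Derivation:
I0 mul r3: issue@1 deps=(None,None) exec_start@1 write@2
I1 add r1: issue@2 deps=(None,0) exec_start@2 write@3
I2 mul r4: issue@3 deps=(None,None) exec_start@3 write@5
I3 mul r3: issue@4 deps=(1,1) exec_start@4 write@5
I4 add r3: issue@5 deps=(2,None) exec_start@5 write@6
I5 mul r2: issue@6 deps=(None,4) exec_start@6 write@9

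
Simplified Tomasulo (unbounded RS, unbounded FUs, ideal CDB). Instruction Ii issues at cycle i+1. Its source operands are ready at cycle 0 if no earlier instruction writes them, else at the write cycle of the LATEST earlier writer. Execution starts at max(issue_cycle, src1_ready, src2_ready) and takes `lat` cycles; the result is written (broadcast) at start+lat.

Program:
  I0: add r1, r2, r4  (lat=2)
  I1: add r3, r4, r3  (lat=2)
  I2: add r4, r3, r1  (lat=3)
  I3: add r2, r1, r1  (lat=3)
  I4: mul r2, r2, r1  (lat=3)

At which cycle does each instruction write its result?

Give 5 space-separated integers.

Answer: 3 4 7 7 10

Derivation:
I0 add r1: issue@1 deps=(None,None) exec_start@1 write@3
I1 add r3: issue@2 deps=(None,None) exec_start@2 write@4
I2 add r4: issue@3 deps=(1,0) exec_start@4 write@7
I3 add r2: issue@4 deps=(0,0) exec_start@4 write@7
I4 mul r2: issue@5 deps=(3,0) exec_start@7 write@10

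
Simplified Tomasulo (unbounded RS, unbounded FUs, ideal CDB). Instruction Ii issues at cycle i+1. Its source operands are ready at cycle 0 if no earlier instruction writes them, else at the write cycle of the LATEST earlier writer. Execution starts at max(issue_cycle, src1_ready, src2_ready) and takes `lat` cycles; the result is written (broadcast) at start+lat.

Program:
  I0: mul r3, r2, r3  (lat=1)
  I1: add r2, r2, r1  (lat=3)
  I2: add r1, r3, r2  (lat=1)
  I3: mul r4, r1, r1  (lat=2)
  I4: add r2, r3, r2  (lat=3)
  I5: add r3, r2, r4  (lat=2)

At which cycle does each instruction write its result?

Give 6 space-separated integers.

I0 mul r3: issue@1 deps=(None,None) exec_start@1 write@2
I1 add r2: issue@2 deps=(None,None) exec_start@2 write@5
I2 add r1: issue@3 deps=(0,1) exec_start@5 write@6
I3 mul r4: issue@4 deps=(2,2) exec_start@6 write@8
I4 add r2: issue@5 deps=(0,1) exec_start@5 write@8
I5 add r3: issue@6 deps=(4,3) exec_start@8 write@10

Answer: 2 5 6 8 8 10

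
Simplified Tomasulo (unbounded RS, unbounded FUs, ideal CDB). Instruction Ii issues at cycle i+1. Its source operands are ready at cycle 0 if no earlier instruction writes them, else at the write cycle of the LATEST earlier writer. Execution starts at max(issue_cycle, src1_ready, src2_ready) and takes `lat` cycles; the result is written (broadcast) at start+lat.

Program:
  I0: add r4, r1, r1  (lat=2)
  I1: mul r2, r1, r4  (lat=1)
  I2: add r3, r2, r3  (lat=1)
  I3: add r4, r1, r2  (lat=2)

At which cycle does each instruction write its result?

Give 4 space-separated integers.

I0 add r4: issue@1 deps=(None,None) exec_start@1 write@3
I1 mul r2: issue@2 deps=(None,0) exec_start@3 write@4
I2 add r3: issue@3 deps=(1,None) exec_start@4 write@5
I3 add r4: issue@4 deps=(None,1) exec_start@4 write@6

Answer: 3 4 5 6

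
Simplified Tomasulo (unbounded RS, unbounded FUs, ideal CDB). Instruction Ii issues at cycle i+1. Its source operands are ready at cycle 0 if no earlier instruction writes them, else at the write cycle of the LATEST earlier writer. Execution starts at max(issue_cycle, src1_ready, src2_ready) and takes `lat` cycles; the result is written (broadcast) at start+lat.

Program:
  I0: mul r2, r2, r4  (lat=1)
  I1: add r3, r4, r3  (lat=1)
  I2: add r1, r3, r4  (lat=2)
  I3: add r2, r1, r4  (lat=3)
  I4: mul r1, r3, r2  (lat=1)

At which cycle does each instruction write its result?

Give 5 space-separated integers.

I0 mul r2: issue@1 deps=(None,None) exec_start@1 write@2
I1 add r3: issue@2 deps=(None,None) exec_start@2 write@3
I2 add r1: issue@3 deps=(1,None) exec_start@3 write@5
I3 add r2: issue@4 deps=(2,None) exec_start@5 write@8
I4 mul r1: issue@5 deps=(1,3) exec_start@8 write@9

Answer: 2 3 5 8 9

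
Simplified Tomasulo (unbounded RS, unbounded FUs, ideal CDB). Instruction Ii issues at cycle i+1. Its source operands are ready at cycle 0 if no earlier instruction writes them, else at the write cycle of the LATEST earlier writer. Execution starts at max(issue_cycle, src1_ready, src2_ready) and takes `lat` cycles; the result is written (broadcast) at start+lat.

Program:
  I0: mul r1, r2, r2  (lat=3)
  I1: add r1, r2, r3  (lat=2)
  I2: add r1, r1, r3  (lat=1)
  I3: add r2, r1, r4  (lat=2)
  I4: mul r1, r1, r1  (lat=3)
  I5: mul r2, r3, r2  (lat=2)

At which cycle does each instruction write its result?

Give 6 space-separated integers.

Answer: 4 4 5 7 8 9

Derivation:
I0 mul r1: issue@1 deps=(None,None) exec_start@1 write@4
I1 add r1: issue@2 deps=(None,None) exec_start@2 write@4
I2 add r1: issue@3 deps=(1,None) exec_start@4 write@5
I3 add r2: issue@4 deps=(2,None) exec_start@5 write@7
I4 mul r1: issue@5 deps=(2,2) exec_start@5 write@8
I5 mul r2: issue@6 deps=(None,3) exec_start@7 write@9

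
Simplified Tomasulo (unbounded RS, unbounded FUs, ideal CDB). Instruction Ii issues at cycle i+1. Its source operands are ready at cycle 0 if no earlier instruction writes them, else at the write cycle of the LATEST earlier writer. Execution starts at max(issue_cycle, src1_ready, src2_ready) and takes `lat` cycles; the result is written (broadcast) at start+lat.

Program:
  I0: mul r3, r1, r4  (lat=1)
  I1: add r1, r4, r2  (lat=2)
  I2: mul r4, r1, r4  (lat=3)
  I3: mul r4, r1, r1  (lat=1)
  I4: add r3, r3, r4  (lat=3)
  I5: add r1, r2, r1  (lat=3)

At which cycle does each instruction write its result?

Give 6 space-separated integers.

I0 mul r3: issue@1 deps=(None,None) exec_start@1 write@2
I1 add r1: issue@2 deps=(None,None) exec_start@2 write@4
I2 mul r4: issue@3 deps=(1,None) exec_start@4 write@7
I3 mul r4: issue@4 deps=(1,1) exec_start@4 write@5
I4 add r3: issue@5 deps=(0,3) exec_start@5 write@8
I5 add r1: issue@6 deps=(None,1) exec_start@6 write@9

Answer: 2 4 7 5 8 9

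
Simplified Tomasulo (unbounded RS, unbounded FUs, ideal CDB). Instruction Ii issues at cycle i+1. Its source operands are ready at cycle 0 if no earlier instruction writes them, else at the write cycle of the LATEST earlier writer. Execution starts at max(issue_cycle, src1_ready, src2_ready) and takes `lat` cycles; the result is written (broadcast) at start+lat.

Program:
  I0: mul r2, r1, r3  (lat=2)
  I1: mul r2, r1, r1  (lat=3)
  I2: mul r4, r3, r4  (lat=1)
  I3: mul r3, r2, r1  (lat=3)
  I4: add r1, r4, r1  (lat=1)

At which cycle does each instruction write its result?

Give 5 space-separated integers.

Answer: 3 5 4 8 6

Derivation:
I0 mul r2: issue@1 deps=(None,None) exec_start@1 write@3
I1 mul r2: issue@2 deps=(None,None) exec_start@2 write@5
I2 mul r4: issue@3 deps=(None,None) exec_start@3 write@4
I3 mul r3: issue@4 deps=(1,None) exec_start@5 write@8
I4 add r1: issue@5 deps=(2,None) exec_start@5 write@6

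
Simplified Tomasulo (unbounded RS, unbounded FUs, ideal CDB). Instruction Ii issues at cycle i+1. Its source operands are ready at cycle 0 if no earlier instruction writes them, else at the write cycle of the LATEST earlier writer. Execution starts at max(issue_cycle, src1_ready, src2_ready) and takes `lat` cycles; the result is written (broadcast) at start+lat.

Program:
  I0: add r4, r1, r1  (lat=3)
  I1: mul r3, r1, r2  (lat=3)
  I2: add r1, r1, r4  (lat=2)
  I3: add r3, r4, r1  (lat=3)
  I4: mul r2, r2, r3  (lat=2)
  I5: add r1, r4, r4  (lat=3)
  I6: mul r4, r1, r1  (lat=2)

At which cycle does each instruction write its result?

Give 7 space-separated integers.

I0 add r4: issue@1 deps=(None,None) exec_start@1 write@4
I1 mul r3: issue@2 deps=(None,None) exec_start@2 write@5
I2 add r1: issue@3 deps=(None,0) exec_start@4 write@6
I3 add r3: issue@4 deps=(0,2) exec_start@6 write@9
I4 mul r2: issue@5 deps=(None,3) exec_start@9 write@11
I5 add r1: issue@6 deps=(0,0) exec_start@6 write@9
I6 mul r4: issue@7 deps=(5,5) exec_start@9 write@11

Answer: 4 5 6 9 11 9 11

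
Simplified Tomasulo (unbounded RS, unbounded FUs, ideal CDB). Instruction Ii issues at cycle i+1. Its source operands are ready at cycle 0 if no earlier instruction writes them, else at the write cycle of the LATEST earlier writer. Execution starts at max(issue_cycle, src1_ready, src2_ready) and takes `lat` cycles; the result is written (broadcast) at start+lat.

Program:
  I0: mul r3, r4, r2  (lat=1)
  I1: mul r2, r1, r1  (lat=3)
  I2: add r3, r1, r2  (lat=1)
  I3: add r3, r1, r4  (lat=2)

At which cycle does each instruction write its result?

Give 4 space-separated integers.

Answer: 2 5 6 6

Derivation:
I0 mul r3: issue@1 deps=(None,None) exec_start@1 write@2
I1 mul r2: issue@2 deps=(None,None) exec_start@2 write@5
I2 add r3: issue@3 deps=(None,1) exec_start@5 write@6
I3 add r3: issue@4 deps=(None,None) exec_start@4 write@6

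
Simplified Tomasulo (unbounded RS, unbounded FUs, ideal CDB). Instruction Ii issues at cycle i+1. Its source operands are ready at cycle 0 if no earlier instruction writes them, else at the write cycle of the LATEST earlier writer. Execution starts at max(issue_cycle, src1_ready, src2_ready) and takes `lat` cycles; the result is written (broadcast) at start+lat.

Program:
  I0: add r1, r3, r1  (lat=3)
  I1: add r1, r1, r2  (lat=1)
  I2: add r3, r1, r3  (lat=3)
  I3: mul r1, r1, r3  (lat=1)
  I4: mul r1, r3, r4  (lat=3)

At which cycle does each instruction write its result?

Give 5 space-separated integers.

I0 add r1: issue@1 deps=(None,None) exec_start@1 write@4
I1 add r1: issue@2 deps=(0,None) exec_start@4 write@5
I2 add r3: issue@3 deps=(1,None) exec_start@5 write@8
I3 mul r1: issue@4 deps=(1,2) exec_start@8 write@9
I4 mul r1: issue@5 deps=(2,None) exec_start@8 write@11

Answer: 4 5 8 9 11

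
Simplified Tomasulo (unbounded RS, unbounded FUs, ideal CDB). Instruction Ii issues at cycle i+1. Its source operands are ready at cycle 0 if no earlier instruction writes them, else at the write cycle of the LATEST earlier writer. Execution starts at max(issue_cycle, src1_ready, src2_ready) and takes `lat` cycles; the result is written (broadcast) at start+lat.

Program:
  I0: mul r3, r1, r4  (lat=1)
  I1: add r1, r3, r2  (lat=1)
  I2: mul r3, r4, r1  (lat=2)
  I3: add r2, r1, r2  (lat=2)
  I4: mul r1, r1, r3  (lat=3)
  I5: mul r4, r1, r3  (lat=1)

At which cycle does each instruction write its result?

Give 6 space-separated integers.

I0 mul r3: issue@1 deps=(None,None) exec_start@1 write@2
I1 add r1: issue@2 deps=(0,None) exec_start@2 write@3
I2 mul r3: issue@3 deps=(None,1) exec_start@3 write@5
I3 add r2: issue@4 deps=(1,None) exec_start@4 write@6
I4 mul r1: issue@5 deps=(1,2) exec_start@5 write@8
I5 mul r4: issue@6 deps=(4,2) exec_start@8 write@9

Answer: 2 3 5 6 8 9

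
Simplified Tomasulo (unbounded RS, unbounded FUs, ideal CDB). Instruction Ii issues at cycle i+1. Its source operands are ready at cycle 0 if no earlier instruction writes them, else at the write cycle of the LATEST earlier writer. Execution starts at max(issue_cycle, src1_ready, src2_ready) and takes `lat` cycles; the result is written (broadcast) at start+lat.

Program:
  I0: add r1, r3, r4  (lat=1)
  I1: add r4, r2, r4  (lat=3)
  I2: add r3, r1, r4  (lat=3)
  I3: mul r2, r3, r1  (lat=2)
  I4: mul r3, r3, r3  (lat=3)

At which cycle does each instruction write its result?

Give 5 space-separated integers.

Answer: 2 5 8 10 11

Derivation:
I0 add r1: issue@1 deps=(None,None) exec_start@1 write@2
I1 add r4: issue@2 deps=(None,None) exec_start@2 write@5
I2 add r3: issue@3 deps=(0,1) exec_start@5 write@8
I3 mul r2: issue@4 deps=(2,0) exec_start@8 write@10
I4 mul r3: issue@5 deps=(2,2) exec_start@8 write@11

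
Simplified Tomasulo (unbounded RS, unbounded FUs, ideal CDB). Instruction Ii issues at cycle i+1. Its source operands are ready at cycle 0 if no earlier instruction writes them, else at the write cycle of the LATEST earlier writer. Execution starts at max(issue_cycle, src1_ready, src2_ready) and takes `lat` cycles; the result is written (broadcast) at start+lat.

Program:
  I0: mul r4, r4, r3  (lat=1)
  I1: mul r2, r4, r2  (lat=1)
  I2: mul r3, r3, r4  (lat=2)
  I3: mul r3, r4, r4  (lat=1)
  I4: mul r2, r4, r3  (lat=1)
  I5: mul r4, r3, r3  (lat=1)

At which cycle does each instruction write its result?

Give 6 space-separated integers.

Answer: 2 3 5 5 6 7

Derivation:
I0 mul r4: issue@1 deps=(None,None) exec_start@1 write@2
I1 mul r2: issue@2 deps=(0,None) exec_start@2 write@3
I2 mul r3: issue@3 deps=(None,0) exec_start@3 write@5
I3 mul r3: issue@4 deps=(0,0) exec_start@4 write@5
I4 mul r2: issue@5 deps=(0,3) exec_start@5 write@6
I5 mul r4: issue@6 deps=(3,3) exec_start@6 write@7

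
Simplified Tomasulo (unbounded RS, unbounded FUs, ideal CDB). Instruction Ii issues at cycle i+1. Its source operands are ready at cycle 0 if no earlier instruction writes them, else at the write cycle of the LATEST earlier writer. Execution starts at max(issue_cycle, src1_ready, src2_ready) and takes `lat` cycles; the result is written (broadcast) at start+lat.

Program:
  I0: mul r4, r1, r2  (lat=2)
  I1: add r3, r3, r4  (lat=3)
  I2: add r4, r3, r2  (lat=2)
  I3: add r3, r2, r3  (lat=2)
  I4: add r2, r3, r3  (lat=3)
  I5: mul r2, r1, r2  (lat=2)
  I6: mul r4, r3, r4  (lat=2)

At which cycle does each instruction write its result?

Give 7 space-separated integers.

I0 mul r4: issue@1 deps=(None,None) exec_start@1 write@3
I1 add r3: issue@2 deps=(None,0) exec_start@3 write@6
I2 add r4: issue@3 deps=(1,None) exec_start@6 write@8
I3 add r3: issue@4 deps=(None,1) exec_start@6 write@8
I4 add r2: issue@5 deps=(3,3) exec_start@8 write@11
I5 mul r2: issue@6 deps=(None,4) exec_start@11 write@13
I6 mul r4: issue@7 deps=(3,2) exec_start@8 write@10

Answer: 3 6 8 8 11 13 10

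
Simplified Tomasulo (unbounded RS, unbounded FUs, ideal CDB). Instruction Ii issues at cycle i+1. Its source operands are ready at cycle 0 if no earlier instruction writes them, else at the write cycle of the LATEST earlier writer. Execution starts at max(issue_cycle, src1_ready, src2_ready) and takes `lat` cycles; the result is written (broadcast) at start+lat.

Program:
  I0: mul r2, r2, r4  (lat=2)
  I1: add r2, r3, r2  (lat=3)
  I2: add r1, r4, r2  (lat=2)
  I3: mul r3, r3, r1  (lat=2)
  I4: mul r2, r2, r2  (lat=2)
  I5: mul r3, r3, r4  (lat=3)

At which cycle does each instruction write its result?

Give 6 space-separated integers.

Answer: 3 6 8 10 8 13

Derivation:
I0 mul r2: issue@1 deps=(None,None) exec_start@1 write@3
I1 add r2: issue@2 deps=(None,0) exec_start@3 write@6
I2 add r1: issue@3 deps=(None,1) exec_start@6 write@8
I3 mul r3: issue@4 deps=(None,2) exec_start@8 write@10
I4 mul r2: issue@5 deps=(1,1) exec_start@6 write@8
I5 mul r3: issue@6 deps=(3,None) exec_start@10 write@13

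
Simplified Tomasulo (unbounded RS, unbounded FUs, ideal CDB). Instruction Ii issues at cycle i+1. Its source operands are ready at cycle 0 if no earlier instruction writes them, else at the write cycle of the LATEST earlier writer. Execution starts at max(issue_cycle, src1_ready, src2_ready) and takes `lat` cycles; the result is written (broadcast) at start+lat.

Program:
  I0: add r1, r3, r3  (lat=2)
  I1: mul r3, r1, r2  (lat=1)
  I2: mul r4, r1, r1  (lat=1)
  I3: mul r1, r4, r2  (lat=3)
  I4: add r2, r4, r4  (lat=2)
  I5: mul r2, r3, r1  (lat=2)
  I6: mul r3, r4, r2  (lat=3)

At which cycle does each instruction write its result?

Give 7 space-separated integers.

I0 add r1: issue@1 deps=(None,None) exec_start@1 write@3
I1 mul r3: issue@2 deps=(0,None) exec_start@3 write@4
I2 mul r4: issue@3 deps=(0,0) exec_start@3 write@4
I3 mul r1: issue@4 deps=(2,None) exec_start@4 write@7
I4 add r2: issue@5 deps=(2,2) exec_start@5 write@7
I5 mul r2: issue@6 deps=(1,3) exec_start@7 write@9
I6 mul r3: issue@7 deps=(2,5) exec_start@9 write@12

Answer: 3 4 4 7 7 9 12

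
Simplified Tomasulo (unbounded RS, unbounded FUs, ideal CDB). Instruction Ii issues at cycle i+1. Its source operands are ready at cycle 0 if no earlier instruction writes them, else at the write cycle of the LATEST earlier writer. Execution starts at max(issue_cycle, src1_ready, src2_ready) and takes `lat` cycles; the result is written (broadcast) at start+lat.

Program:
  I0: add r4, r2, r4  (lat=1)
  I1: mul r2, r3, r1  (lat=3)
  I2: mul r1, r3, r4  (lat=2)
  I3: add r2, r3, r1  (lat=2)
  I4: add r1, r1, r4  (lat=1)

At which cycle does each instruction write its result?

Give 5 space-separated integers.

I0 add r4: issue@1 deps=(None,None) exec_start@1 write@2
I1 mul r2: issue@2 deps=(None,None) exec_start@2 write@5
I2 mul r1: issue@3 deps=(None,0) exec_start@3 write@5
I3 add r2: issue@4 deps=(None,2) exec_start@5 write@7
I4 add r1: issue@5 deps=(2,0) exec_start@5 write@6

Answer: 2 5 5 7 6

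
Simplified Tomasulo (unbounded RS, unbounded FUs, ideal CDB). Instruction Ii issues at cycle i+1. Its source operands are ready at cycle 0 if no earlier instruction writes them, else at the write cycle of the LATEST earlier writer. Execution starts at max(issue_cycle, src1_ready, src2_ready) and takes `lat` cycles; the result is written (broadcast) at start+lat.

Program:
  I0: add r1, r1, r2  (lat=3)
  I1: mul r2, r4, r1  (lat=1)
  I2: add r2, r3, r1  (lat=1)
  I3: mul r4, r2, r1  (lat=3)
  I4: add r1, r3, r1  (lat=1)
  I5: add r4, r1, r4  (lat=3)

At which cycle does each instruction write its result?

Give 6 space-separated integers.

I0 add r1: issue@1 deps=(None,None) exec_start@1 write@4
I1 mul r2: issue@2 deps=(None,0) exec_start@4 write@5
I2 add r2: issue@3 deps=(None,0) exec_start@4 write@5
I3 mul r4: issue@4 deps=(2,0) exec_start@5 write@8
I4 add r1: issue@5 deps=(None,0) exec_start@5 write@6
I5 add r4: issue@6 deps=(4,3) exec_start@8 write@11

Answer: 4 5 5 8 6 11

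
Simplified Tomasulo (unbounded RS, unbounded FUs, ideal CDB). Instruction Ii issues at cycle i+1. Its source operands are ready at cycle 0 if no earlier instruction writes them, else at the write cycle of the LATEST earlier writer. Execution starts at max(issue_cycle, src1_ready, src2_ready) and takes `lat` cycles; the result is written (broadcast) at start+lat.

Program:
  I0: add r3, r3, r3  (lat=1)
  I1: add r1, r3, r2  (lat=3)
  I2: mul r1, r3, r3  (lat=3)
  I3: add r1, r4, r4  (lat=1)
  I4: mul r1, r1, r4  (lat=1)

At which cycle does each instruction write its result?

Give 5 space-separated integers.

Answer: 2 5 6 5 6

Derivation:
I0 add r3: issue@1 deps=(None,None) exec_start@1 write@2
I1 add r1: issue@2 deps=(0,None) exec_start@2 write@5
I2 mul r1: issue@3 deps=(0,0) exec_start@3 write@6
I3 add r1: issue@4 deps=(None,None) exec_start@4 write@5
I4 mul r1: issue@5 deps=(3,None) exec_start@5 write@6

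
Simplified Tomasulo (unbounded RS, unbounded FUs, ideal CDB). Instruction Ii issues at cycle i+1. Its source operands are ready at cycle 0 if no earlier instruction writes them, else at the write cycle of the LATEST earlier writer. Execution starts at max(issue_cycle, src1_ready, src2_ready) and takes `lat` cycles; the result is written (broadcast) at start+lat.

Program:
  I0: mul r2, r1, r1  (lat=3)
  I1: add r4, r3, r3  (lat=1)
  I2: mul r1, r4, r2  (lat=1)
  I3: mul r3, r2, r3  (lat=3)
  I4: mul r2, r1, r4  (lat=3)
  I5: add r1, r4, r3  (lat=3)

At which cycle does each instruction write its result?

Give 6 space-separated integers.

Answer: 4 3 5 7 8 10

Derivation:
I0 mul r2: issue@1 deps=(None,None) exec_start@1 write@4
I1 add r4: issue@2 deps=(None,None) exec_start@2 write@3
I2 mul r1: issue@3 deps=(1,0) exec_start@4 write@5
I3 mul r3: issue@4 deps=(0,None) exec_start@4 write@7
I4 mul r2: issue@5 deps=(2,1) exec_start@5 write@8
I5 add r1: issue@6 deps=(1,3) exec_start@7 write@10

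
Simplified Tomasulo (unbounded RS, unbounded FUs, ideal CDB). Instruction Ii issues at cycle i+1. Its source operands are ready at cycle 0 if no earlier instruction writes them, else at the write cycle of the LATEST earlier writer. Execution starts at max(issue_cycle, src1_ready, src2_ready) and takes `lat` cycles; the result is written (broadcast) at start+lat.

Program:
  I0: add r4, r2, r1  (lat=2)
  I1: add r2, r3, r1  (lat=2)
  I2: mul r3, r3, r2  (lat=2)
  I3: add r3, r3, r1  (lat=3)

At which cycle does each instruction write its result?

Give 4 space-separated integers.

Answer: 3 4 6 9

Derivation:
I0 add r4: issue@1 deps=(None,None) exec_start@1 write@3
I1 add r2: issue@2 deps=(None,None) exec_start@2 write@4
I2 mul r3: issue@3 deps=(None,1) exec_start@4 write@6
I3 add r3: issue@4 deps=(2,None) exec_start@6 write@9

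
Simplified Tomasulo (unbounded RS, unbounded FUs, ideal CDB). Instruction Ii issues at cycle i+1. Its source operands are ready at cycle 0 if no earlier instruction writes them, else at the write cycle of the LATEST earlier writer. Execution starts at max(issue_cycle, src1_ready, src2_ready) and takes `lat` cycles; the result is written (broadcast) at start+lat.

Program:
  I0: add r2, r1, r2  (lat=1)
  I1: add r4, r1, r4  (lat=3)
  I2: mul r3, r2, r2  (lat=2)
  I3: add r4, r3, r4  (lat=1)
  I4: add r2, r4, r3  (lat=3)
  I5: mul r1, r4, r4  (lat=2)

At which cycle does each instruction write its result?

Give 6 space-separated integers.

Answer: 2 5 5 6 9 8

Derivation:
I0 add r2: issue@1 deps=(None,None) exec_start@1 write@2
I1 add r4: issue@2 deps=(None,None) exec_start@2 write@5
I2 mul r3: issue@3 deps=(0,0) exec_start@3 write@5
I3 add r4: issue@4 deps=(2,1) exec_start@5 write@6
I4 add r2: issue@5 deps=(3,2) exec_start@6 write@9
I5 mul r1: issue@6 deps=(3,3) exec_start@6 write@8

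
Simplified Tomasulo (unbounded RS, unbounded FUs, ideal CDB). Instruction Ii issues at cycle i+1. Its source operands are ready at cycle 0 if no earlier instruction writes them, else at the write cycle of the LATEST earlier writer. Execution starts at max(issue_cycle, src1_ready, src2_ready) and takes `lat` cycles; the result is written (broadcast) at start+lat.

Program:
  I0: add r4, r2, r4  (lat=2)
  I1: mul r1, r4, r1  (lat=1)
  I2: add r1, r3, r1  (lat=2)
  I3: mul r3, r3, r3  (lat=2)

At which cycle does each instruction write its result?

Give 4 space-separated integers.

Answer: 3 4 6 6

Derivation:
I0 add r4: issue@1 deps=(None,None) exec_start@1 write@3
I1 mul r1: issue@2 deps=(0,None) exec_start@3 write@4
I2 add r1: issue@3 deps=(None,1) exec_start@4 write@6
I3 mul r3: issue@4 deps=(None,None) exec_start@4 write@6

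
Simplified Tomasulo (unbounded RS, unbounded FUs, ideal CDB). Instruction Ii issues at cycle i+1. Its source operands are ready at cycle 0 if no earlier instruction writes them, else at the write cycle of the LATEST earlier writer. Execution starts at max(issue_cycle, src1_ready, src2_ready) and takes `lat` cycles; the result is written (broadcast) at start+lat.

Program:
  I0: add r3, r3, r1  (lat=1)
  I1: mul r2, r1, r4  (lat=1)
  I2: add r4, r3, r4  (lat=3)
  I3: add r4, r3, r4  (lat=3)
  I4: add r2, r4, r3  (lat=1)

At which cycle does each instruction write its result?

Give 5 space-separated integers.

I0 add r3: issue@1 deps=(None,None) exec_start@1 write@2
I1 mul r2: issue@2 deps=(None,None) exec_start@2 write@3
I2 add r4: issue@3 deps=(0,None) exec_start@3 write@6
I3 add r4: issue@4 deps=(0,2) exec_start@6 write@9
I4 add r2: issue@5 deps=(3,0) exec_start@9 write@10

Answer: 2 3 6 9 10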